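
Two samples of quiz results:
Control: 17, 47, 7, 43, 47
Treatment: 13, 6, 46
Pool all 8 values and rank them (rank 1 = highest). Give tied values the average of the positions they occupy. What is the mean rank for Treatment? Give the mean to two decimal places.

Sorted (descending): 47, 47, 46, 43, 17, 13, 7, 6
The 2 values of 47 occupy positions 1–2 → average rank (1+2)/2 = 1.5.
Treatment values → pooled ranks: 13→6, 6→8, 46→3
Mean rank = (6 + 8 + 3) / 3 = 5.67

5.67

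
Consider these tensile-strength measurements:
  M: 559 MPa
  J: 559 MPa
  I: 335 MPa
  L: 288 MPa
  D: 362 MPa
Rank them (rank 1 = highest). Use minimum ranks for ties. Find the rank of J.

Sorted (descending): 559, 559, 362, 335, 288
The 2 values of 559 occupy positions 1–2 → each gets rank 1.
J has value 559 MPa → rank 1.

1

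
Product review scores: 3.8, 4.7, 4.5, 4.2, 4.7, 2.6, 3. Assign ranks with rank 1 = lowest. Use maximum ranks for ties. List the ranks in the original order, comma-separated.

3, 7, 5, 4, 7, 1, 2

Sorted (ascending): 2.6, 3, 3.8, 4.2, 4.5, 4.7, 4.7
The 2 values of 4.7 occupy positions 6–7 → each gets rank 7.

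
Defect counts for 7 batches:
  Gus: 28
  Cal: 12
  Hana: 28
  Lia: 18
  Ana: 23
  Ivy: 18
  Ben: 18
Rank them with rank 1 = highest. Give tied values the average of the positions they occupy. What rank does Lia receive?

Sorted (descending): 28, 28, 23, 18, 18, 18, 12
The 2 values of 28 occupy positions 1–2 → average rank (1+2)/2 = 1.5.
The 3 values of 18 occupy positions 4–6 → average rank 5.
Lia has value 18 → rank 5.

5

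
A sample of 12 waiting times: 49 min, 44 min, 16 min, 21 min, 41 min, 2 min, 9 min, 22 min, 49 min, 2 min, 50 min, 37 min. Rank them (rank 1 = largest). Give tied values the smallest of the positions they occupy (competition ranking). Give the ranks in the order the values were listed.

Sorted (descending): 50, 49, 49, 44, 41, 37, 22, 21, 16, 9, 2, 2
The 2 values of 49 occupy positions 2–3 → each gets rank 2.
The 2 values of 2 occupy positions 11–12 → each gets rank 11.

2, 4, 9, 8, 5, 11, 10, 7, 2, 11, 1, 6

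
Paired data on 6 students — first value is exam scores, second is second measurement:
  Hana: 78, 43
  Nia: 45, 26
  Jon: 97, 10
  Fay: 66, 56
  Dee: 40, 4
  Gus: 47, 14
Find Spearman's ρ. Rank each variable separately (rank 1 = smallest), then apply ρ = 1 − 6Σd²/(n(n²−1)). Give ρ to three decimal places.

0.314

Ranks of variable 1: 5, 2, 6, 4, 1, 3
Ranks of variable 2: 5, 4, 2, 6, 1, 3
d = r₁ − r₂: 0, -2, 4, -2, 0, 0
d²: 0, 4, 16, 4, 0, 0; Σd² = 24
ρ = 1 − 6·24/(6·35) = 1 − 144/210 = 0.314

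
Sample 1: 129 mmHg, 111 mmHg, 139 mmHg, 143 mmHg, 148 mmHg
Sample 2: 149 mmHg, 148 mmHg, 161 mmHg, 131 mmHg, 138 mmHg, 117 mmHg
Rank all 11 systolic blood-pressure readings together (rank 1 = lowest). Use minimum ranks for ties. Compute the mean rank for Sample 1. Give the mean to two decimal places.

5.00

Sorted (ascending): 111, 117, 129, 131, 138, 139, 143, 148, 148, 149, 161
The 2 values of 148 occupy positions 8–9 → each gets rank 8.
Sample 1 values → pooled ranks: 129→3, 111→1, 139→6, 143→7, 148→8
Mean rank = (3 + 1 + 6 + 7 + 8) / 5 = 5.00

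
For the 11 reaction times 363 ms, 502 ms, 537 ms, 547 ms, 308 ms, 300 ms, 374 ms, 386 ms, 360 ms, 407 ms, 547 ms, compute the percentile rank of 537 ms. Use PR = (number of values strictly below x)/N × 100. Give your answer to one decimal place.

N = 11.
Strictly below 537: 8. Equal to 537: 1.
PR = 8/11 × 100 = 72.7

72.7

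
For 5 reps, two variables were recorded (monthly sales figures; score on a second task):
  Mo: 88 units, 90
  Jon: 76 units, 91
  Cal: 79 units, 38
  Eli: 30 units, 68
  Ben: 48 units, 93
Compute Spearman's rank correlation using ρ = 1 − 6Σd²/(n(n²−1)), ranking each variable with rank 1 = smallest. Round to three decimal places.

Ranks of variable 1: 5, 3, 4, 1, 2
Ranks of variable 2: 3, 4, 1, 2, 5
d = r₁ − r₂: 2, -1, 3, -1, -3
d²: 4, 1, 9, 1, 9; Σd² = 24
ρ = 1 − 6·24/(5·24) = 1 − 144/120 = -0.200

-0.200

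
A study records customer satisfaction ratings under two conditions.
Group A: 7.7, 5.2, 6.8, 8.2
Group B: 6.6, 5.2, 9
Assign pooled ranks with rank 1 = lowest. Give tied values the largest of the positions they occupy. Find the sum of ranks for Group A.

Sorted (ascending): 5.2, 5.2, 6.6, 6.8, 7.7, 8.2, 9
The 2 values of 5.2 occupy positions 1–2 → each gets rank 2.
Group A values → pooled ranks: 7.7→5, 5.2→2, 6.8→4, 8.2→6
Rank sum = 5 + 2 + 4 + 6 = 17

17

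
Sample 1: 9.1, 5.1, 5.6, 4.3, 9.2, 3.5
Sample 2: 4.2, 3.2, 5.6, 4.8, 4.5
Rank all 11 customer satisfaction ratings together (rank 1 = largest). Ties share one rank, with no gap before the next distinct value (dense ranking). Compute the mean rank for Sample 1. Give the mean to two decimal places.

Sorted (descending): 9.2, 9.1, 5.6, 5.6, 5.1, 4.8, 4.5, 4.3, 4.2, 3.5, 3.2
The 2 values of 5.6 share dense rank 3.
Remaining distinct values take the next consecutive integers.
Sample 1 values → pooled ranks: 9.1→2, 5.1→4, 5.6→3, 4.3→7, 9.2→1, 3.5→9
Mean rank = (2 + 4 + 3 + 7 + 1 + 9) / 6 = 4.33

4.33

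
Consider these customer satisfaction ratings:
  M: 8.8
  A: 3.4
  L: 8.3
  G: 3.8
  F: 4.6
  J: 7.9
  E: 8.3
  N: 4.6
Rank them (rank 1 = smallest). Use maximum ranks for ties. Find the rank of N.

Sorted (ascending): 3.4, 3.8, 4.6, 4.6, 7.9, 8.3, 8.3, 8.8
The 2 values of 4.6 occupy positions 3–4 → each gets rank 4.
The 2 values of 8.3 occupy positions 6–7 → each gets rank 7.
N has value 4.6 → rank 4.

4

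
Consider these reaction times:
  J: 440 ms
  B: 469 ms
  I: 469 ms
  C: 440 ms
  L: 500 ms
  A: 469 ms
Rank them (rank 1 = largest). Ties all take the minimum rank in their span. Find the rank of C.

5

Sorted (descending): 500, 469, 469, 469, 440, 440
The 3 values of 469 occupy positions 2–4 → each gets rank 2.
The 2 values of 440 occupy positions 5–6 → each gets rank 5.
C has value 440 ms → rank 5.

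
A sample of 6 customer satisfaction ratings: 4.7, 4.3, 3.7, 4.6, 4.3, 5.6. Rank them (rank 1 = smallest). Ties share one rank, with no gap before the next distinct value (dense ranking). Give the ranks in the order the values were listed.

Sorted (ascending): 3.7, 4.3, 4.3, 4.6, 4.7, 5.6
The 2 values of 4.3 share dense rank 2.
Remaining distinct values take the next consecutive integers.

4, 2, 1, 3, 2, 5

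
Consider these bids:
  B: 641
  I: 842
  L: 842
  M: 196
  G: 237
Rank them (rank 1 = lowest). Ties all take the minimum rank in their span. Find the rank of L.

4

Sorted (ascending): 196, 237, 641, 842, 842
The 2 values of 842 occupy positions 4–5 → each gets rank 4.
L has value 842 → rank 4.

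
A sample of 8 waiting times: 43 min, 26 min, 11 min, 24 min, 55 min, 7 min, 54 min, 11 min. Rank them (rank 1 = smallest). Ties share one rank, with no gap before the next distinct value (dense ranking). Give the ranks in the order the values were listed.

Sorted (ascending): 7, 11, 11, 24, 26, 43, 54, 55
The 2 values of 11 share dense rank 2.
Remaining distinct values take the next consecutive integers.

5, 4, 2, 3, 7, 1, 6, 2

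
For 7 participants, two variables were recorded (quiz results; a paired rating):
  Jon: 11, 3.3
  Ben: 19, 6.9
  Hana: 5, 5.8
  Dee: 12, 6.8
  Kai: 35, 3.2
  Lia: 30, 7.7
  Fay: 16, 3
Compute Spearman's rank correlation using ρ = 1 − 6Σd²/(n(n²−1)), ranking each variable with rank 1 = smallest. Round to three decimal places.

Ranks of variable 1: 2, 5, 1, 3, 7, 6, 4
Ranks of variable 2: 3, 6, 4, 5, 2, 7, 1
d = r₁ − r₂: -1, -1, -3, -2, 5, -1, 3
d²: 1, 1, 9, 4, 25, 1, 9; Σd² = 50
ρ = 1 − 6·50/(7·48) = 1 − 300/336 = 0.107

0.107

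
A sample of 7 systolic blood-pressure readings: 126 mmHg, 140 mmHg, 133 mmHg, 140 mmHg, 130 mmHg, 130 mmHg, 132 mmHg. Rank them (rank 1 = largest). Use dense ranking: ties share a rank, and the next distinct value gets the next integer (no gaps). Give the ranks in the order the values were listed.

5, 1, 2, 1, 4, 4, 3

Sorted (descending): 140, 140, 133, 132, 130, 130, 126
The 2 values of 140 share dense rank 1.
The 2 values of 130 share dense rank 4.
Remaining distinct values take the next consecutive integers.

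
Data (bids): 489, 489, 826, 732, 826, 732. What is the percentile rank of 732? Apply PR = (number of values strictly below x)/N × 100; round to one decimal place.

33.3

N = 6.
Strictly below 732: 2. Equal to 732: 2.
PR = 2/6 × 100 = 33.3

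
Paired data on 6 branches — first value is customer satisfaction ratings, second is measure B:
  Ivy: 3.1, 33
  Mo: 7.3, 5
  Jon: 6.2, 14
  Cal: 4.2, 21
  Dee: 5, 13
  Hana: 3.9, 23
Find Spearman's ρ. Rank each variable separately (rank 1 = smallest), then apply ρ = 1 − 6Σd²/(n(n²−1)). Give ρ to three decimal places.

-0.943

Ranks of variable 1: 1, 6, 5, 3, 4, 2
Ranks of variable 2: 6, 1, 3, 4, 2, 5
d = r₁ − r₂: -5, 5, 2, -1, 2, -3
d²: 25, 25, 4, 1, 4, 9; Σd² = 68
ρ = 1 − 6·68/(6·35) = 1 − 408/210 = -0.943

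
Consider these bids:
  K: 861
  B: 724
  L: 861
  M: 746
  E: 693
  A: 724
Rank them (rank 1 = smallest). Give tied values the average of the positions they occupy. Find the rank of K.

Sorted (ascending): 693, 724, 724, 746, 861, 861
The 2 values of 724 occupy positions 2–3 → average rank (2+3)/2 = 2.5.
The 2 values of 861 occupy positions 5–6 → average rank (5+6)/2 = 5.5.
K has value 861 → rank 5.5.

5.5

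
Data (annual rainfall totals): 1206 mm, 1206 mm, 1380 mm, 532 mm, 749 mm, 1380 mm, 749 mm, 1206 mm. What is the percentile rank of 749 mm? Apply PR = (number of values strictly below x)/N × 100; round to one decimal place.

N = 8.
Strictly below 749: 1. Equal to 749: 2.
PR = 1/8 × 100 = 12.5

12.5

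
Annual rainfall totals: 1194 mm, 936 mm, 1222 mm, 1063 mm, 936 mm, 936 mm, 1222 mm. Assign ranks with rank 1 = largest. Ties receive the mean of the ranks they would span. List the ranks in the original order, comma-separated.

3, 6, 1.5, 4, 6, 6, 1.5

Sorted (descending): 1222, 1222, 1194, 1063, 936, 936, 936
The 2 values of 1222 occupy positions 1–2 → average rank (1+2)/2 = 1.5.
The 3 values of 936 occupy positions 5–7 → average rank 6.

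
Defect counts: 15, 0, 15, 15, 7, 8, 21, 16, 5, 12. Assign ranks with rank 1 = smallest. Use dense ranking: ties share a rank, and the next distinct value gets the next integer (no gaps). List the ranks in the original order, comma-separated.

Sorted (ascending): 0, 5, 7, 8, 12, 15, 15, 15, 16, 21
The 3 values of 15 share dense rank 6.
Remaining distinct values take the next consecutive integers.

6, 1, 6, 6, 3, 4, 8, 7, 2, 5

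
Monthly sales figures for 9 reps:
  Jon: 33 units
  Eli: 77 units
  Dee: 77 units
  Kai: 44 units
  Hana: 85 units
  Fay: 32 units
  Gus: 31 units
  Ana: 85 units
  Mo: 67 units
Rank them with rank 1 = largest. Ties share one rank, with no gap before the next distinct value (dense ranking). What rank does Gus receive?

7

Sorted (descending): 85, 85, 77, 77, 67, 44, 33, 32, 31
The 2 values of 85 share dense rank 1.
The 2 values of 77 share dense rank 2.
Remaining distinct values take the next consecutive integers.
Gus has value 31 units → rank 7.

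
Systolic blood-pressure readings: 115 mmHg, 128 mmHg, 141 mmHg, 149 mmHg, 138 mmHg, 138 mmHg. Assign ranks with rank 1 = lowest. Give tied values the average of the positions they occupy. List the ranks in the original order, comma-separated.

Sorted (ascending): 115, 128, 138, 138, 141, 149
The 2 values of 138 occupy positions 3–4 → average rank (3+4)/2 = 3.5.

1, 2, 5, 6, 3.5, 3.5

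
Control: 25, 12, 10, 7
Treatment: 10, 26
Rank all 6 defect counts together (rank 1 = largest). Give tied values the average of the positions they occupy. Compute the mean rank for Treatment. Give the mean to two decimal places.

2.75

Sorted (descending): 26, 25, 12, 10, 10, 7
The 2 values of 10 occupy positions 4–5 → average rank (4+5)/2 = 4.5.
Treatment values → pooled ranks: 10→4.5, 26→1
Mean rank = (4.5 + 1) / 2 = 2.75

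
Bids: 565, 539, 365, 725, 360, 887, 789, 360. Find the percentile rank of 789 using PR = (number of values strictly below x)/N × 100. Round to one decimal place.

75.0

N = 8.
Strictly below 789: 6. Equal to 789: 1.
PR = 6/8 × 100 = 75.0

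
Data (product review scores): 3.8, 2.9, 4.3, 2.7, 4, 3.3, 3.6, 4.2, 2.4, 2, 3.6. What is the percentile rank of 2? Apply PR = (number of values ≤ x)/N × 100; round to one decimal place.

9.1

N = 11.
Strictly below 2: 0. Equal to 2: 1.
PR = 1/11 × 100 = 9.1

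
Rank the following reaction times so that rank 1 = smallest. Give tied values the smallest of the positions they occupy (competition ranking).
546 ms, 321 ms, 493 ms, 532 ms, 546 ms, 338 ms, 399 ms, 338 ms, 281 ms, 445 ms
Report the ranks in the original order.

9, 2, 7, 8, 9, 3, 5, 3, 1, 6

Sorted (ascending): 281, 321, 338, 338, 399, 445, 493, 532, 546, 546
The 2 values of 338 occupy positions 3–4 → each gets rank 3.
The 2 values of 546 occupy positions 9–10 → each gets rank 9.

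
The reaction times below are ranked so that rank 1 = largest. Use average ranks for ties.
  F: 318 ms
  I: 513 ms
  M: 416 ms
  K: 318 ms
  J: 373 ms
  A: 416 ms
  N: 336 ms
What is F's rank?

Sorted (descending): 513, 416, 416, 373, 336, 318, 318
The 2 values of 416 occupy positions 2–3 → average rank (2+3)/2 = 2.5.
The 2 values of 318 occupy positions 6–7 → average rank (6+7)/2 = 6.5.
F has value 318 ms → rank 6.5.

6.5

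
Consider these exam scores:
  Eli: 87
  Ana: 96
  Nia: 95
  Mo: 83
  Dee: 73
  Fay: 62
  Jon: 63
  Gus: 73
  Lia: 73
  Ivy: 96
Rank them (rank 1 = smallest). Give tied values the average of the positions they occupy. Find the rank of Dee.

4

Sorted (ascending): 62, 63, 73, 73, 73, 83, 87, 95, 96, 96
The 3 values of 73 occupy positions 3–5 → average rank 4.
The 2 values of 96 occupy positions 9–10 → average rank (9+10)/2 = 9.5.
Dee has value 73 → rank 4.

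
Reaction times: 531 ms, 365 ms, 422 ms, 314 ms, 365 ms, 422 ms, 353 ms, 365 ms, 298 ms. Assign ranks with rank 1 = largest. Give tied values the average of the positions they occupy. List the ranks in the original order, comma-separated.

Sorted (descending): 531, 422, 422, 365, 365, 365, 353, 314, 298
The 2 values of 422 occupy positions 2–3 → average rank (2+3)/2 = 2.5.
The 3 values of 365 occupy positions 4–6 → average rank 5.

1, 5, 2.5, 8, 5, 2.5, 7, 5, 9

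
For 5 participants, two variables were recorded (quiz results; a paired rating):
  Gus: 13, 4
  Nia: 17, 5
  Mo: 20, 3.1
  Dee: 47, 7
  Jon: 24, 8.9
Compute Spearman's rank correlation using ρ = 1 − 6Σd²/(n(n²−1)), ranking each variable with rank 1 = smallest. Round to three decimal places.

Ranks of variable 1: 1, 2, 3, 5, 4
Ranks of variable 2: 2, 3, 1, 4, 5
d = r₁ − r₂: -1, -1, 2, 1, -1
d²: 1, 1, 4, 1, 1; Σd² = 8
ρ = 1 − 6·8/(5·24) = 1 − 48/120 = 0.600

0.600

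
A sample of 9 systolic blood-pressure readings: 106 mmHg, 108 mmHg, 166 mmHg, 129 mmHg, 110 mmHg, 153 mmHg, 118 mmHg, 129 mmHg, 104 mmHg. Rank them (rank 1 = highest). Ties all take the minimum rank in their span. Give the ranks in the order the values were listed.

Sorted (descending): 166, 153, 129, 129, 118, 110, 108, 106, 104
The 2 values of 129 occupy positions 3–4 → each gets rank 3.

8, 7, 1, 3, 6, 2, 5, 3, 9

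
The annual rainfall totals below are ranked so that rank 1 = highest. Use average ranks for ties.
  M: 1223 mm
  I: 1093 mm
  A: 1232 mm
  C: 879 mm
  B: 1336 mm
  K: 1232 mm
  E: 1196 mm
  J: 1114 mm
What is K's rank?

2.5

Sorted (descending): 1336, 1232, 1232, 1223, 1196, 1114, 1093, 879
The 2 values of 1232 occupy positions 2–3 → average rank (2+3)/2 = 2.5.
K has value 1232 mm → rank 2.5.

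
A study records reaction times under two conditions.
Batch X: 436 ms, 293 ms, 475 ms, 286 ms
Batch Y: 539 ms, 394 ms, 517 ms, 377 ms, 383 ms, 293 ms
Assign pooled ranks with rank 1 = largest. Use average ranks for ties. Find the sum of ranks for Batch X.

Sorted (descending): 539, 517, 475, 436, 394, 383, 377, 293, 293, 286
The 2 values of 293 occupy positions 8–9 → average rank (8+9)/2 = 8.5.
Batch X values → pooled ranks: 436→4, 293→8.5, 475→3, 286→10
Rank sum = 4 + 8.5 + 3 + 10 = 25.5

25.5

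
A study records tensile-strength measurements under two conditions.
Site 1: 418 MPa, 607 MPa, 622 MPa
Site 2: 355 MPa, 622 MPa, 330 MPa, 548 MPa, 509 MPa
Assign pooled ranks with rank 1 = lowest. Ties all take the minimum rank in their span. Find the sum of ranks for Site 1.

Sorted (ascending): 330, 355, 418, 509, 548, 607, 622, 622
The 2 values of 622 occupy positions 7–8 → each gets rank 7.
Site 1 values → pooled ranks: 418→3, 607→6, 622→7
Rank sum = 3 + 6 + 7 = 16

16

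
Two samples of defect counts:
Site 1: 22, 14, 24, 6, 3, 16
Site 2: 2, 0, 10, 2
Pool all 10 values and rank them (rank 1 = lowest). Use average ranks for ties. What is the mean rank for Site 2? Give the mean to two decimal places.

Sorted (ascending): 0, 2, 2, 3, 6, 10, 14, 16, 22, 24
The 2 values of 2 occupy positions 2–3 → average rank (2+3)/2 = 2.5.
Site 2 values → pooled ranks: 2→2.5, 0→1, 10→6, 2→2.5
Mean rank = (2.5 + 1 + 6 + 2.5) / 4 = 3.00

3.00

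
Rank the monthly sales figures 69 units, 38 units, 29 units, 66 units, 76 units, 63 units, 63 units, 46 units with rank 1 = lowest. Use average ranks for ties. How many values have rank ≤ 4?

3

Sorted (ascending): 29, 38, 46, 63, 63, 66, 69, 76
The 2 values of 63 occupy positions 4–5 → average rank (4+5)/2 = 4.5.
Ranks ≤ 4: {1, 2, 3} → 3 values.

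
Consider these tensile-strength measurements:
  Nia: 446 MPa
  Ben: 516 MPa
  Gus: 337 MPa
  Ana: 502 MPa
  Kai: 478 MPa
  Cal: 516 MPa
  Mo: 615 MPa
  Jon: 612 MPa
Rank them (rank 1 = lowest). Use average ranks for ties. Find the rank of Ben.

Sorted (ascending): 337, 446, 478, 502, 516, 516, 612, 615
The 2 values of 516 occupy positions 5–6 → average rank (5+6)/2 = 5.5.
Ben has value 516 MPa → rank 5.5.

5.5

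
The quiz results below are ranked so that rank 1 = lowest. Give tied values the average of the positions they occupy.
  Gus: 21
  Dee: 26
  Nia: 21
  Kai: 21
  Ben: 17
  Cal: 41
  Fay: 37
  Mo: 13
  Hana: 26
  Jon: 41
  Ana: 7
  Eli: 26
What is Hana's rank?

Sorted (ascending): 7, 13, 17, 21, 21, 21, 26, 26, 26, 37, 41, 41
The 3 values of 21 occupy positions 4–6 → average rank 5.
The 3 values of 26 occupy positions 7–9 → average rank 8.
The 2 values of 41 occupy positions 11–12 → average rank (11+12)/2 = 11.5.
Hana has value 26 → rank 8.

8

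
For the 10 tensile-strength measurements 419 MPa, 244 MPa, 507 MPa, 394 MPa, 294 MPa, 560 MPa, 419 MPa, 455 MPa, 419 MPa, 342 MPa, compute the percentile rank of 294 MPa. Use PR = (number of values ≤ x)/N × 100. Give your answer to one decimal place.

N = 10.
Strictly below 294: 1. Equal to 294: 1.
PR = 2/10 × 100 = 20.0

20.0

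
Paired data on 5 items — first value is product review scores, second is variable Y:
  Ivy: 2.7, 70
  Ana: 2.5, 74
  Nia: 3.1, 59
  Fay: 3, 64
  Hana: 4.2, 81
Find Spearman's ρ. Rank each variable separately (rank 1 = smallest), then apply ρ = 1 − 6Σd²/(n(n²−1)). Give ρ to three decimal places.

Ranks of variable 1: 2, 1, 4, 3, 5
Ranks of variable 2: 3, 4, 1, 2, 5
d = r₁ − r₂: -1, -3, 3, 1, 0
d²: 1, 9, 9, 1, 0; Σd² = 20
ρ = 1 − 6·20/(5·24) = 1 − 120/120 = 0.000

0.000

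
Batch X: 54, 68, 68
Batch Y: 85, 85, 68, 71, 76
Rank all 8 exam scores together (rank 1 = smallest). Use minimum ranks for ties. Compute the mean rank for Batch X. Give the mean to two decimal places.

Sorted (ascending): 54, 68, 68, 68, 71, 76, 85, 85
The 3 values of 68 occupy positions 2–4 → each gets rank 2.
The 2 values of 85 occupy positions 7–8 → each gets rank 7.
Batch X values → pooled ranks: 54→1, 68→2, 68→2
Mean rank = (1 + 2 + 2) / 3 = 1.67

1.67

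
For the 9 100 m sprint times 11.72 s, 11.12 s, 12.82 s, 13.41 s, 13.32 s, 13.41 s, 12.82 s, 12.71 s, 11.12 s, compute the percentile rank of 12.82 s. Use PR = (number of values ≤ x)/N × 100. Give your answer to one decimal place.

N = 9.
Strictly below 12.82: 4. Equal to 12.82: 2.
PR = 6/9 × 100 = 66.7

66.7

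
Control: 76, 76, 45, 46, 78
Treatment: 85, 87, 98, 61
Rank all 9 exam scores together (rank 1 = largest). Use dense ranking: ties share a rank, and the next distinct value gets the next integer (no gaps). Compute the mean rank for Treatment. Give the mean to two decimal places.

Sorted (descending): 98, 87, 85, 78, 76, 76, 61, 46, 45
The 2 values of 76 share dense rank 5.
Remaining distinct values take the next consecutive integers.
Treatment values → pooled ranks: 85→3, 87→2, 98→1, 61→6
Mean rank = (3 + 2 + 1 + 6) / 4 = 3.00

3.00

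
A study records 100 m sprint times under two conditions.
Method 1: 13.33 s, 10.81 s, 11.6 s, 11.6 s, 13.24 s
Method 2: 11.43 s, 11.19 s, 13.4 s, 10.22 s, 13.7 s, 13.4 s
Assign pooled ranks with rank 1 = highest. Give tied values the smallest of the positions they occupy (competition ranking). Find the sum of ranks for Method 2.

Sorted (descending): 13.7, 13.4, 13.4, 13.33, 13.24, 11.6, 11.6, 11.43, 11.19, 10.81, 10.22
The 2 values of 13.4 occupy positions 2–3 → each gets rank 2.
The 2 values of 11.6 occupy positions 6–7 → each gets rank 6.
Method 2 values → pooled ranks: 11.43→8, 11.19→9, 13.4→2, 10.22→11, 13.7→1, 13.4→2
Rank sum = 8 + 9 + 2 + 11 + 1 + 2 = 33

33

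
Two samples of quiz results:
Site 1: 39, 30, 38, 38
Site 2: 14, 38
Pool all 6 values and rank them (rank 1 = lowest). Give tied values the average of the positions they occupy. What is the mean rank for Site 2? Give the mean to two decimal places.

Sorted (ascending): 14, 30, 38, 38, 38, 39
The 3 values of 38 occupy positions 3–5 → average rank 4.
Site 2 values → pooled ranks: 14→1, 38→4
Mean rank = (1 + 4) / 2 = 2.50

2.50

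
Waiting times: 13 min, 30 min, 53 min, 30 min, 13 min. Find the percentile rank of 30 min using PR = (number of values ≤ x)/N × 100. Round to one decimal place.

80.0

N = 5.
Strictly below 30: 2. Equal to 30: 2.
PR = 4/5 × 100 = 80.0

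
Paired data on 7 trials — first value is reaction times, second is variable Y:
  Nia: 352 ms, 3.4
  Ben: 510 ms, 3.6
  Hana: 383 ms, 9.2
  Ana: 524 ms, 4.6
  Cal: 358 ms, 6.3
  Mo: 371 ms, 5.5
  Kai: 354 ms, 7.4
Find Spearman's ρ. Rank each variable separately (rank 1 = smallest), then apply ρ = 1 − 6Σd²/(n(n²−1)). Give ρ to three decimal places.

0.000

Ranks of variable 1: 1, 6, 5, 7, 3, 4, 2
Ranks of variable 2: 1, 2, 7, 3, 5, 4, 6
d = r₁ − r₂: 0, 4, -2, 4, -2, 0, -4
d²: 0, 16, 4, 16, 4, 0, 16; Σd² = 56
ρ = 1 − 6·56/(7·48) = 1 − 336/336 = 0.000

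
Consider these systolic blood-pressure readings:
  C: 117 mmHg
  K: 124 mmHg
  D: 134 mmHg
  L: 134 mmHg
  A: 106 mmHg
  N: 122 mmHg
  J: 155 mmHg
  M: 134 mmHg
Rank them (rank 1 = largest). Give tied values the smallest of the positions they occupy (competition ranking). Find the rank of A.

8

Sorted (descending): 155, 134, 134, 134, 124, 122, 117, 106
The 3 values of 134 occupy positions 2–4 → each gets rank 2.
A has value 106 mmHg → rank 8.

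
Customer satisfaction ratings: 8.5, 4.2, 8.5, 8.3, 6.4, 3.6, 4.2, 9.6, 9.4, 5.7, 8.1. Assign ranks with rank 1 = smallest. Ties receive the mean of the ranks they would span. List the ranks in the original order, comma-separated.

8.5, 2.5, 8.5, 7, 5, 1, 2.5, 11, 10, 4, 6

Sorted (ascending): 3.6, 4.2, 4.2, 5.7, 6.4, 8.1, 8.3, 8.5, 8.5, 9.4, 9.6
The 2 values of 4.2 occupy positions 2–3 → average rank (2+3)/2 = 2.5.
The 2 values of 8.5 occupy positions 8–9 → average rank (8+9)/2 = 8.5.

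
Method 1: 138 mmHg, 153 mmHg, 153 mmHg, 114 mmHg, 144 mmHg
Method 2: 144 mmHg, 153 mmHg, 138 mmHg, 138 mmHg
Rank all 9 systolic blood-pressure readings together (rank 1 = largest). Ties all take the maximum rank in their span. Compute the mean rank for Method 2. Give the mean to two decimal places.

Sorted (descending): 153, 153, 153, 144, 144, 138, 138, 138, 114
The 3 values of 153 occupy positions 1–3 → each gets rank 3.
The 2 values of 144 occupy positions 4–5 → each gets rank 5.
The 3 values of 138 occupy positions 6–8 → each gets rank 8.
Method 2 values → pooled ranks: 144→5, 153→3, 138→8, 138→8
Mean rank = (5 + 3 + 8 + 8) / 4 = 6.00

6.00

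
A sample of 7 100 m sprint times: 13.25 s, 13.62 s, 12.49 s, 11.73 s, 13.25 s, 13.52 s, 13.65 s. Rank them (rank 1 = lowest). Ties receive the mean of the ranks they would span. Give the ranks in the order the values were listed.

3.5, 6, 2, 1, 3.5, 5, 7

Sorted (ascending): 11.73, 12.49, 13.25, 13.25, 13.52, 13.62, 13.65
The 2 values of 13.25 occupy positions 3–4 → average rank (3+4)/2 = 3.5.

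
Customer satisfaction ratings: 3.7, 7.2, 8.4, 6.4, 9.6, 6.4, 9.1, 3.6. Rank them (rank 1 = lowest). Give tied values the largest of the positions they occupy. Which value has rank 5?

Sorted (ascending): 3.6, 3.7, 6.4, 6.4, 7.2, 8.4, 9.1, 9.6
The 2 values of 6.4 occupy positions 3–4 → each gets rank 4.
Rank 5 → value 7.2.

7.2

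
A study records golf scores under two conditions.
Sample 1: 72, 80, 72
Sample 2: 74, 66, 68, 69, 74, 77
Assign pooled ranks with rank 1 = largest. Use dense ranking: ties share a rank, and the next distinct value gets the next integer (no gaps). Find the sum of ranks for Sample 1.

Sorted (descending): 80, 77, 74, 74, 72, 72, 69, 68, 66
The 2 values of 74 share dense rank 3.
The 2 values of 72 share dense rank 4.
Remaining distinct values take the next consecutive integers.
Sample 1 values → pooled ranks: 72→4, 80→1, 72→4
Rank sum = 4 + 1 + 4 = 9

9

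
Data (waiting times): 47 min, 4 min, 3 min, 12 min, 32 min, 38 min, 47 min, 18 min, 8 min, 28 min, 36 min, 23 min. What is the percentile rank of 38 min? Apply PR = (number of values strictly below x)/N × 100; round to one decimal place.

N = 12.
Strictly below 38: 9. Equal to 38: 1.
PR = 9/12 × 100 = 75.0

75.0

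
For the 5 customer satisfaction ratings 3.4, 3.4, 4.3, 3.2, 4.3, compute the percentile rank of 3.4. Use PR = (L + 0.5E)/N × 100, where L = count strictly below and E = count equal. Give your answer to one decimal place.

40.0

N = 5.
Strictly below 3.4: 1. Equal to 3.4: 2.
PR = (1 + 0.5·2)/5 × 100 = 40.0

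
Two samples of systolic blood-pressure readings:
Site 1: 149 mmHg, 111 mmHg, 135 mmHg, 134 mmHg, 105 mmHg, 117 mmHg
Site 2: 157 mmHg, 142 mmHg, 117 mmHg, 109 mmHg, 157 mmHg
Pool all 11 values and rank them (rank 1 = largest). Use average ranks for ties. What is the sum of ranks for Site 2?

Sorted (descending): 157, 157, 149, 142, 135, 134, 117, 117, 111, 109, 105
The 2 values of 157 occupy positions 1–2 → average rank (1+2)/2 = 1.5.
The 2 values of 117 occupy positions 7–8 → average rank (7+8)/2 = 7.5.
Site 2 values → pooled ranks: 157→1.5, 142→4, 117→7.5, 109→10, 157→1.5
Rank sum = 1.5 + 4 + 7.5 + 10 + 1.5 = 24.5

24.5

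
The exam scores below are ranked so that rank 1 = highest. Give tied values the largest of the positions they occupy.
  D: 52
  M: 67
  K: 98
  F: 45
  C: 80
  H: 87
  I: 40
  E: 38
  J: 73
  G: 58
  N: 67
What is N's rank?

6

Sorted (descending): 98, 87, 80, 73, 67, 67, 58, 52, 45, 40, 38
The 2 values of 67 occupy positions 5–6 → each gets rank 6.
N has value 67 → rank 6.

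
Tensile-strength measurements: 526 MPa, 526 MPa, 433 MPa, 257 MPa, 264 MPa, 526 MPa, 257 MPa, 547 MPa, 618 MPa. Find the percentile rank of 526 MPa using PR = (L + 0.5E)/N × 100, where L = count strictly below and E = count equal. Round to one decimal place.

61.1

N = 9.
Strictly below 526: 4. Equal to 526: 3.
PR = (4 + 0.5·3)/9 × 100 = 61.1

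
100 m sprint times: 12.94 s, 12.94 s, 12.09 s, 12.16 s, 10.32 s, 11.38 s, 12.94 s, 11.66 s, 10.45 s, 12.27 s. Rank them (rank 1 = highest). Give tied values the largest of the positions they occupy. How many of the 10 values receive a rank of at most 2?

0

Sorted (descending): 12.94, 12.94, 12.94, 12.27, 12.16, 12.09, 11.66, 11.38, 10.45, 10.32
The 3 values of 12.94 occupy positions 1–3 → each gets rank 3.
Ranks ≤ 2: {} → 0 values.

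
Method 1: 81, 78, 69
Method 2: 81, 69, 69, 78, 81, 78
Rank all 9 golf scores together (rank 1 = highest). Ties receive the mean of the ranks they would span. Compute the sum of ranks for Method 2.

Sorted (descending): 81, 81, 81, 78, 78, 78, 69, 69, 69
The 3 values of 81 occupy positions 1–3 → average rank 2.
The 3 values of 78 occupy positions 4–6 → average rank 5.
The 3 values of 69 occupy positions 7–9 → average rank 8.
Method 2 values → pooled ranks: 81→2, 69→8, 69→8, 78→5, 81→2, 78→5
Rank sum = 2 + 8 + 8 + 5 + 2 + 5 = 30

30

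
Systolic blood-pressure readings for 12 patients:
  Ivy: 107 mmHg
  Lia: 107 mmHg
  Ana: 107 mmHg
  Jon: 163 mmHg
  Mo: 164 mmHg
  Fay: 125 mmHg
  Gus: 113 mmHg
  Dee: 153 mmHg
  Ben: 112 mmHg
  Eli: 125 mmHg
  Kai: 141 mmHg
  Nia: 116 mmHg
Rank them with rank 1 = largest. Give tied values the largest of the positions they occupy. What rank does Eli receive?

Sorted (descending): 164, 163, 153, 141, 125, 125, 116, 113, 112, 107, 107, 107
The 2 values of 125 occupy positions 5–6 → each gets rank 6.
The 3 values of 107 occupy positions 10–12 → each gets rank 12.
Eli has value 125 mmHg → rank 6.

6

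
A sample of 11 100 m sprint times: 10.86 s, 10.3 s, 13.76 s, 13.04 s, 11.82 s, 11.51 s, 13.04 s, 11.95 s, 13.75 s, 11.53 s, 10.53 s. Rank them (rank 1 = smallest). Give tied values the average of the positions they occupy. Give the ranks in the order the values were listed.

3, 1, 11, 8.5, 6, 4, 8.5, 7, 10, 5, 2

Sorted (ascending): 10.3, 10.53, 10.86, 11.51, 11.53, 11.82, 11.95, 13.04, 13.04, 13.75, 13.76
The 2 values of 13.04 occupy positions 8–9 → average rank (8+9)/2 = 8.5.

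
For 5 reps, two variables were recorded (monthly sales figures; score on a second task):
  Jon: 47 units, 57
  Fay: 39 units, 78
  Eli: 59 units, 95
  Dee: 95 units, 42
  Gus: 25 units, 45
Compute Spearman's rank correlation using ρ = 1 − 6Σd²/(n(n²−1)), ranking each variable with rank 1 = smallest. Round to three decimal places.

-0.100

Ranks of variable 1: 3, 2, 4, 5, 1
Ranks of variable 2: 3, 4, 5, 1, 2
d = r₁ − r₂: 0, -2, -1, 4, -1
d²: 0, 4, 1, 16, 1; Σd² = 22
ρ = 1 − 6·22/(5·24) = 1 − 132/120 = -0.100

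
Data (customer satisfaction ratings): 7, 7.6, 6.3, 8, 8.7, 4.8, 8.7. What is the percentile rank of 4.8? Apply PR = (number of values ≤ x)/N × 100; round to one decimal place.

N = 7.
Strictly below 4.8: 0. Equal to 4.8: 1.
PR = 1/7 × 100 = 14.3

14.3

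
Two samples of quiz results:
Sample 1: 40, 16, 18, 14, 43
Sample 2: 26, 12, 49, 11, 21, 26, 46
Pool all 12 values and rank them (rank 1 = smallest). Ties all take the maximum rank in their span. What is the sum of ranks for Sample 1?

31

Sorted (ascending): 11, 12, 14, 16, 18, 21, 26, 26, 40, 43, 46, 49
The 2 values of 26 occupy positions 7–8 → each gets rank 8.
Sample 1 values → pooled ranks: 40→9, 16→4, 18→5, 14→3, 43→10
Rank sum = 9 + 4 + 5 + 3 + 10 = 31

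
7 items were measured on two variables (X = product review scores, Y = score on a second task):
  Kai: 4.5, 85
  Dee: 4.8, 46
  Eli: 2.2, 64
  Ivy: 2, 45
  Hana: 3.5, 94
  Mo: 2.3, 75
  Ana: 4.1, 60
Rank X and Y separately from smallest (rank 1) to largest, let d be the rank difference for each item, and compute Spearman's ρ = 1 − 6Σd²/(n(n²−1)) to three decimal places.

Ranks of variable 1: 6, 7, 2, 1, 4, 3, 5
Ranks of variable 2: 6, 2, 4, 1, 7, 5, 3
d = r₁ − r₂: 0, 5, -2, 0, -3, -2, 2
d²: 0, 25, 4, 0, 9, 4, 4; Σd² = 46
ρ = 1 − 6·46/(7·48) = 1 − 276/336 = 0.179

0.179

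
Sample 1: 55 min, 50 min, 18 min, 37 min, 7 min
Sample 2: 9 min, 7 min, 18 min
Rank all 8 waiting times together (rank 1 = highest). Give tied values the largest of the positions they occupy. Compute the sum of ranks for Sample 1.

Sorted (descending): 55, 50, 37, 18, 18, 9, 7, 7
The 2 values of 18 occupy positions 4–5 → each gets rank 5.
The 2 values of 7 occupy positions 7–8 → each gets rank 8.
Sample 1 values → pooled ranks: 55→1, 50→2, 18→5, 37→3, 7→8
Rank sum = 1 + 2 + 5 + 3 + 8 = 19

19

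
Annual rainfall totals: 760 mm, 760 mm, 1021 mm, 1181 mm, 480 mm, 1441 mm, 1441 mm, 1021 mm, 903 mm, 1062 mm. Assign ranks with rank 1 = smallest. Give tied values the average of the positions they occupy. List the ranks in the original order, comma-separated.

2.5, 2.5, 5.5, 8, 1, 9.5, 9.5, 5.5, 4, 7

Sorted (ascending): 480, 760, 760, 903, 1021, 1021, 1062, 1181, 1441, 1441
The 2 values of 760 occupy positions 2–3 → average rank (2+3)/2 = 2.5.
The 2 values of 1021 occupy positions 5–6 → average rank (5+6)/2 = 5.5.
The 2 values of 1441 occupy positions 9–10 → average rank (9+10)/2 = 9.5.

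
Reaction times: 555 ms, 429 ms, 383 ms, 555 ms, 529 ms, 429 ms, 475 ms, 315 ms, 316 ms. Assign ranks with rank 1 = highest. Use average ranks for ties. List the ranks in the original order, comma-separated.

Sorted (descending): 555, 555, 529, 475, 429, 429, 383, 316, 315
The 2 values of 555 occupy positions 1–2 → average rank (1+2)/2 = 1.5.
The 2 values of 429 occupy positions 5–6 → average rank (5+6)/2 = 5.5.

1.5, 5.5, 7, 1.5, 3, 5.5, 4, 9, 8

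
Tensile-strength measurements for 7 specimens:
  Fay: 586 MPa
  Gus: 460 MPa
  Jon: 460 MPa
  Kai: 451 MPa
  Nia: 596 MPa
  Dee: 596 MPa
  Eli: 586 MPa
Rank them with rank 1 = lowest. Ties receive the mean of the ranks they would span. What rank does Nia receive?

6.5

Sorted (ascending): 451, 460, 460, 586, 586, 596, 596
The 2 values of 460 occupy positions 2–3 → average rank (2+3)/2 = 2.5.
The 2 values of 586 occupy positions 4–5 → average rank (4+5)/2 = 4.5.
The 2 values of 596 occupy positions 6–7 → average rank (6+7)/2 = 6.5.
Nia has value 596 MPa → rank 6.5.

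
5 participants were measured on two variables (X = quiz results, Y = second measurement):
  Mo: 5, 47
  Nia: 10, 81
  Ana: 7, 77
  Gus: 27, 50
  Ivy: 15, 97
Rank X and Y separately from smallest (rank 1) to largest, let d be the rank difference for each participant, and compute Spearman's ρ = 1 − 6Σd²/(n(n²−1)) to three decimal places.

0.400

Ranks of variable 1: 1, 3, 2, 5, 4
Ranks of variable 2: 1, 4, 3, 2, 5
d = r₁ − r₂: 0, -1, -1, 3, -1
d²: 0, 1, 1, 9, 1; Σd² = 12
ρ = 1 − 6·12/(5·24) = 1 − 72/120 = 0.400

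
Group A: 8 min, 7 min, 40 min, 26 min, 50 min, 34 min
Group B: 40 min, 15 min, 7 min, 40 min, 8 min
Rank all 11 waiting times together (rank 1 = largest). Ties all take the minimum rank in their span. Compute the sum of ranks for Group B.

29

Sorted (descending): 50, 40, 40, 40, 34, 26, 15, 8, 8, 7, 7
The 3 values of 40 occupy positions 2–4 → each gets rank 2.
The 2 values of 8 occupy positions 8–9 → each gets rank 8.
The 2 values of 7 occupy positions 10–11 → each gets rank 10.
Group B values → pooled ranks: 40→2, 15→7, 7→10, 40→2, 8→8
Rank sum = 2 + 7 + 10 + 2 + 8 = 29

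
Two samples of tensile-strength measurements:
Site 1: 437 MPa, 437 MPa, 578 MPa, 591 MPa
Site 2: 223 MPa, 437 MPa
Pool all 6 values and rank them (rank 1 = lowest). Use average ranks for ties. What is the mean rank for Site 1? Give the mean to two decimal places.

4.25

Sorted (ascending): 223, 437, 437, 437, 578, 591
The 3 values of 437 occupy positions 2–4 → average rank 3.
Site 1 values → pooled ranks: 437→3, 437→3, 578→5, 591→6
Mean rank = (3 + 3 + 5 + 6) / 4 = 4.25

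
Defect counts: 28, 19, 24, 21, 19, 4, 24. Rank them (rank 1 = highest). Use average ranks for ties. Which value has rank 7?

4

Sorted (descending): 28, 24, 24, 21, 19, 19, 4
The 2 values of 24 occupy positions 2–3 → average rank (2+3)/2 = 2.5.
The 2 values of 19 occupy positions 5–6 → average rank (5+6)/2 = 5.5.
Rank 7 → value 4.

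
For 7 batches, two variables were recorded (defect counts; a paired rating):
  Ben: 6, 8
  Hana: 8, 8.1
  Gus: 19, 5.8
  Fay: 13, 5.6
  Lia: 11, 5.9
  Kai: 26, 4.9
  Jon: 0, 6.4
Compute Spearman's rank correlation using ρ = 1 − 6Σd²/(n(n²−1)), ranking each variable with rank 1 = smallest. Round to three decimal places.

-0.821

Ranks of variable 1: 2, 3, 6, 5, 4, 7, 1
Ranks of variable 2: 6, 7, 3, 2, 4, 1, 5
d = r₁ − r₂: -4, -4, 3, 3, 0, 6, -4
d²: 16, 16, 9, 9, 0, 36, 16; Σd² = 102
ρ = 1 − 6·102/(7·48) = 1 − 612/336 = -0.821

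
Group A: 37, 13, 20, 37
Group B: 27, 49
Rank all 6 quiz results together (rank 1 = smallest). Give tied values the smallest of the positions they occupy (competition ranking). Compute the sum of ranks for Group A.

Sorted (ascending): 13, 20, 27, 37, 37, 49
The 2 values of 37 occupy positions 4–5 → each gets rank 4.
Group A values → pooled ranks: 37→4, 13→1, 20→2, 37→4
Rank sum = 4 + 1 + 2 + 4 = 11

11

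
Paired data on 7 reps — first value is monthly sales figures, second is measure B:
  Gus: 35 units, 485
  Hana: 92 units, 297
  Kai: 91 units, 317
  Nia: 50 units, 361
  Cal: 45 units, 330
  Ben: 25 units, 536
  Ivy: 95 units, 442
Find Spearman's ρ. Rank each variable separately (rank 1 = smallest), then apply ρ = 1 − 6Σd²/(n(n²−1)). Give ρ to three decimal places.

Ranks of variable 1: 2, 6, 5, 4, 3, 1, 7
Ranks of variable 2: 6, 1, 2, 4, 3, 7, 5
d = r₁ − r₂: -4, 5, 3, 0, 0, -6, 2
d²: 16, 25, 9, 0, 0, 36, 4; Σd² = 90
ρ = 1 − 6·90/(7·48) = 1 − 540/336 = -0.607

-0.607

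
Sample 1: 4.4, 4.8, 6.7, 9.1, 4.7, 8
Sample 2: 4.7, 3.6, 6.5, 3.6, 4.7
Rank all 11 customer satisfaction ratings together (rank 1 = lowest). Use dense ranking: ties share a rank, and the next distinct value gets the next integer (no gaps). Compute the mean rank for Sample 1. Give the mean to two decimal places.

Sorted (ascending): 3.6, 3.6, 4.4, 4.7, 4.7, 4.7, 4.8, 6.5, 6.7, 8, 9.1
The 2 values of 3.6 share dense rank 1.
The 3 values of 4.7 share dense rank 3.
Remaining distinct values take the next consecutive integers.
Sample 1 values → pooled ranks: 4.4→2, 4.8→4, 6.7→6, 9.1→8, 4.7→3, 8→7
Mean rank = (2 + 4 + 6 + 8 + 3 + 7) / 6 = 5.00

5.00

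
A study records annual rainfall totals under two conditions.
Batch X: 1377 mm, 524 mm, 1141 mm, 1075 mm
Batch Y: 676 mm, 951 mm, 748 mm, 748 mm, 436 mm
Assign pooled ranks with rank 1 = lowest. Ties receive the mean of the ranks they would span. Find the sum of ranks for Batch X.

26

Sorted (ascending): 436, 524, 676, 748, 748, 951, 1075, 1141, 1377
The 2 values of 748 occupy positions 4–5 → average rank (4+5)/2 = 4.5.
Batch X values → pooled ranks: 1377→9, 524→2, 1141→8, 1075→7
Rank sum = 9 + 2 + 8 + 7 = 26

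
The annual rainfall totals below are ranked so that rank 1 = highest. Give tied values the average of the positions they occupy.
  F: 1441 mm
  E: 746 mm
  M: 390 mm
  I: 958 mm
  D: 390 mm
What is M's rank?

Sorted (descending): 1441, 958, 746, 390, 390
The 2 values of 390 occupy positions 4–5 → average rank (4+5)/2 = 4.5.
M has value 390 mm → rank 4.5.

4.5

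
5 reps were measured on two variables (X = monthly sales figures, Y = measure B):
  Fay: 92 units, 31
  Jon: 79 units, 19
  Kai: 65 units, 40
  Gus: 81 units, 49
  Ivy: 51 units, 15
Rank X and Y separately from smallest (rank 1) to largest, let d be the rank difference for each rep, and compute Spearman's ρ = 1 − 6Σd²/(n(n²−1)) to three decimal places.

0.500

Ranks of variable 1: 5, 3, 2, 4, 1
Ranks of variable 2: 3, 2, 4, 5, 1
d = r₁ − r₂: 2, 1, -2, -1, 0
d²: 4, 1, 4, 1, 0; Σd² = 10
ρ = 1 − 6·10/(5·24) = 1 − 60/120 = 0.500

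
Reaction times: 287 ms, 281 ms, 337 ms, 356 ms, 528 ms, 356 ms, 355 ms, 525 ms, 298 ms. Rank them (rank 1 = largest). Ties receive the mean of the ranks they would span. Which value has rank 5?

355

Sorted (descending): 528, 525, 356, 356, 355, 337, 298, 287, 281
The 2 values of 356 occupy positions 3–4 → average rank (3+4)/2 = 3.5.
Rank 5 → value 355.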